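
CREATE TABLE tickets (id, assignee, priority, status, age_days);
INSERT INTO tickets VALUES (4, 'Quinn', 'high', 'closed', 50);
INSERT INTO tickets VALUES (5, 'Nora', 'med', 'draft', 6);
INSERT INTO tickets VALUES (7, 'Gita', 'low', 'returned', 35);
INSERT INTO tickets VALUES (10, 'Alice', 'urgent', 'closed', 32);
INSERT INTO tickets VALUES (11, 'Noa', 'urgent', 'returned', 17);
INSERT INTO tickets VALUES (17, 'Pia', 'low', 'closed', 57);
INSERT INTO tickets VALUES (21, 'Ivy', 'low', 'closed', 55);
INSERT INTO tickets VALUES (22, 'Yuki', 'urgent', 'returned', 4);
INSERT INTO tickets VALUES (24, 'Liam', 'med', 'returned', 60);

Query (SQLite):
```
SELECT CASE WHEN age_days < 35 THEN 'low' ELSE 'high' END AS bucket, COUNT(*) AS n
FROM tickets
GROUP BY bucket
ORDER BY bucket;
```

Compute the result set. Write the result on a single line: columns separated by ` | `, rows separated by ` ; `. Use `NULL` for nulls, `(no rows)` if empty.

high | 5 ; low | 4

Bucket rows by age_days < 35 → 'low' else 'high'; count each bucket.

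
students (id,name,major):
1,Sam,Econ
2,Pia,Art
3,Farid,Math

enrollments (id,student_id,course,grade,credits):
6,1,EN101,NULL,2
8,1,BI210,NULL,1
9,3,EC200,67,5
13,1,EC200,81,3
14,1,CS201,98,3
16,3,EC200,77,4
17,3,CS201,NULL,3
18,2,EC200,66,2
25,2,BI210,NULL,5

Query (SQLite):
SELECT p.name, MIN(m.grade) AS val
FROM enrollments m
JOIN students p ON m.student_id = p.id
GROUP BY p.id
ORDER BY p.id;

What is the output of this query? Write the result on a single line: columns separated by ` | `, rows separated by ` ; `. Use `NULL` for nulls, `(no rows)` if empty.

Join each enrollments row to its students via student_id.
Group joined rows by students.id; compute MIN(m.grade) per group.
  1: ids {6, 8, 13, 14} → MIN(m.grade)=81
  2: ids {18, 25} → MIN(m.grade)=66
  3: ids {9, 16, 17} → MIN(m.grade)=67

Sam | 81 ; Pia | 66 ; Farid | 67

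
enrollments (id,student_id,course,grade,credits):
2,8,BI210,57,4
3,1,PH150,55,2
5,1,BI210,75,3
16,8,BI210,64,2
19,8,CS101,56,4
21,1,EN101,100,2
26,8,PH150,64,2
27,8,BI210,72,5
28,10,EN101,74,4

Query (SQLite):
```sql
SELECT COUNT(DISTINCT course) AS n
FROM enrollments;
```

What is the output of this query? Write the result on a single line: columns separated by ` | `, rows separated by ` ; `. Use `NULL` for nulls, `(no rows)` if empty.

4

Count distinct non-NULL course values.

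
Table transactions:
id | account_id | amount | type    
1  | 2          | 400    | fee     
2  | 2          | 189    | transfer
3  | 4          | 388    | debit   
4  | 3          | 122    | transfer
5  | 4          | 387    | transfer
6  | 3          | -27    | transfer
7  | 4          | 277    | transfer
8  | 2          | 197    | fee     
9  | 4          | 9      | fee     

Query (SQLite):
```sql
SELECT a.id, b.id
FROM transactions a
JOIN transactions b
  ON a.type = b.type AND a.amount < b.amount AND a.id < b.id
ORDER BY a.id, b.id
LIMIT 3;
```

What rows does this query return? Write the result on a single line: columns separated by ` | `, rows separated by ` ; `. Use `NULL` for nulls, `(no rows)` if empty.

2 | 5 ; 2 | 7 ; 4 | 5

Pairs (a,b) with same type, a.amount < b.amount, a.id < b.id.
type groups: debit:{3} fee:{1,8,9} transfer:{2,4,5,6,7}
Ordered by (a.id, b.id); first 3.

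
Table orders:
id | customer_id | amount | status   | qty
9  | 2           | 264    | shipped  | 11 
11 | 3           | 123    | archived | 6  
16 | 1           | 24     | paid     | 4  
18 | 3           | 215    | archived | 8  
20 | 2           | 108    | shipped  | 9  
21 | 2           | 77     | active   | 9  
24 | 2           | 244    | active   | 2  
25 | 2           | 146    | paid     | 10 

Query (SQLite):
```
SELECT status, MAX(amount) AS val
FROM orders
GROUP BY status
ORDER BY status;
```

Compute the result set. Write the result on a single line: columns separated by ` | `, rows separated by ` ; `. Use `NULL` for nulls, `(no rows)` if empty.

active | 244 ; archived | 215 ; paid | 146 ; shipped | 264

Partition orders by status; compute MAX(amount) within each group.
  active: ids {21, 24} → MAX(amount)=244
  archived: ids {11, 18} → MAX(amount)=215
  paid: ids {16, 25} → MAX(amount)=146
  shipped: ids {9, 20} → MAX(amount)=264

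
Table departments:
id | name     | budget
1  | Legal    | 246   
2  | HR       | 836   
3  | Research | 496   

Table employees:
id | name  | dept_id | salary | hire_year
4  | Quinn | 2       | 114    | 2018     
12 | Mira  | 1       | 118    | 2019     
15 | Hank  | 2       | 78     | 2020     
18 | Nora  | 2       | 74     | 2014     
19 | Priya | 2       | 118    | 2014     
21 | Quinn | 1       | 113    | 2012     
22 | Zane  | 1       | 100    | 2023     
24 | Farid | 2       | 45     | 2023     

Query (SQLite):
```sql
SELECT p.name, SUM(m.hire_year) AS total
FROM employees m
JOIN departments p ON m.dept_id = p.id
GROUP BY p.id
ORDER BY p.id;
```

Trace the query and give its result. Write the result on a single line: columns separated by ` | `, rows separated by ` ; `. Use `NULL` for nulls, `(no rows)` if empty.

Legal | 6054 ; HR | 10089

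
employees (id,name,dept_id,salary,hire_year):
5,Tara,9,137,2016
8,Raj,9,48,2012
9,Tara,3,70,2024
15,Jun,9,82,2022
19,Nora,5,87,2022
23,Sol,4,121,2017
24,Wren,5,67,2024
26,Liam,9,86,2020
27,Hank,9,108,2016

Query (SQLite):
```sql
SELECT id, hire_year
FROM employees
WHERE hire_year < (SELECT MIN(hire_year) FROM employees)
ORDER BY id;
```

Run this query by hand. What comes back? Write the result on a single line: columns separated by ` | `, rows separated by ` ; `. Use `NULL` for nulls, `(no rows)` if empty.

Scalar subquery: MIN(hire_year) over all employees rows = 2012.
Keep rows where hire_year < that value.

(no rows)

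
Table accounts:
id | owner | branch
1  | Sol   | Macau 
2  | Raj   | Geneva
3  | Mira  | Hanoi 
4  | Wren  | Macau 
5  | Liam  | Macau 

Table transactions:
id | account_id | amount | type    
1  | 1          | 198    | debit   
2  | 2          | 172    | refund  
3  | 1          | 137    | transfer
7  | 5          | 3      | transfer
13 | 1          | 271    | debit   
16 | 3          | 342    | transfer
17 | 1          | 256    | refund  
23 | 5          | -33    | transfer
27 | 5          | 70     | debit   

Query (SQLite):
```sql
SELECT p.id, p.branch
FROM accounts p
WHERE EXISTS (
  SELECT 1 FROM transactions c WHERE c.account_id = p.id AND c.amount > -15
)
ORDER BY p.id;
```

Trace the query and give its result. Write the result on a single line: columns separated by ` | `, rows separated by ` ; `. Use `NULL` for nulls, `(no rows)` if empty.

For each accounts row, check whether any transactions with matching account_id has amount > -15.
Keep rows where that is true.

1 | Macau ; 2 | Geneva ; 3 | Hanoi ; 5 | Macau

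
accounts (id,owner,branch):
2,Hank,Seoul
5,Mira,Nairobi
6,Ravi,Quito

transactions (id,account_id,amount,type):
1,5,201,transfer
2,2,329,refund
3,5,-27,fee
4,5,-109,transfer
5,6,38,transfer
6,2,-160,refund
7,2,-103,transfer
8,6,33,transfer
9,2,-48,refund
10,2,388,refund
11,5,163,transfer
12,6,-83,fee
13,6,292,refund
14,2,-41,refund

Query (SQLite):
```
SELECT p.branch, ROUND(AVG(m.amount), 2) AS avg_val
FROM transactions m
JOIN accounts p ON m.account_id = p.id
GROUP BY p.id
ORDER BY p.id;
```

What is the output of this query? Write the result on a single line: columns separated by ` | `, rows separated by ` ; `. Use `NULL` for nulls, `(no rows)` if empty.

Join each transactions row to its accounts via account_id.
Group joined rows by accounts.id; compute ROUND(AVG(m.amount), 2) per group.
  2: ids {2, 6, 7, 9, 10, 14} → ROUND(AVG(m.amount), 2)=60.83
  5: ids {1, 3, 4, 11} → ROUND(AVG(m.amount), 2)=57
  6: ids {5, 8, 12, 13} → ROUND(AVG(m.amount), 2)=70

Seoul | 60.83 ; Nairobi | 57 ; Quito | 70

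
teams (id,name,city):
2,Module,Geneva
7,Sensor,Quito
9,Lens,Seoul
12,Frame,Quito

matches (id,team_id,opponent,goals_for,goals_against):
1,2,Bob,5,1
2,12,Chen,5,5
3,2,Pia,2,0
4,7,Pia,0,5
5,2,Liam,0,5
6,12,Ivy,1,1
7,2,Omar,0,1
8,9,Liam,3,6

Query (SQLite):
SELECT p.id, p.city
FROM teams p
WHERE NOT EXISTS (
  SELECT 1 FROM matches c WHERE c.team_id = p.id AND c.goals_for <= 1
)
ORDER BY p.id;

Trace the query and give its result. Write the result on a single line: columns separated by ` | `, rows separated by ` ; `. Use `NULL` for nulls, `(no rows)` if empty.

9 | Seoul

For each teams row, check whether any matches with matching team_id has goals_for <= 1.
Keep rows where that is false.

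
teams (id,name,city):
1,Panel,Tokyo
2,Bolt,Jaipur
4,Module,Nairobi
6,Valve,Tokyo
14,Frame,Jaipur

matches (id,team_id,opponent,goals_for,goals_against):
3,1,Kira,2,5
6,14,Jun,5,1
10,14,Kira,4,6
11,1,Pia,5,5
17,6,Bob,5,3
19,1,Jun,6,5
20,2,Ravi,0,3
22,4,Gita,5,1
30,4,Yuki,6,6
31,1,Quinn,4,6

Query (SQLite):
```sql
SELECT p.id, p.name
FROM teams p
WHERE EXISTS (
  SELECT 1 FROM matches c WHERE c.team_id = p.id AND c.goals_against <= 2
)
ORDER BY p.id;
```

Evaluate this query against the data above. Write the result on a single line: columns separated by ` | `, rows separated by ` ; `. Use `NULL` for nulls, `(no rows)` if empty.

4 | Module ; 14 | Frame

For each teams row, check whether any matches with matching team_id has goals_against <= 2.
Keep rows where that is true.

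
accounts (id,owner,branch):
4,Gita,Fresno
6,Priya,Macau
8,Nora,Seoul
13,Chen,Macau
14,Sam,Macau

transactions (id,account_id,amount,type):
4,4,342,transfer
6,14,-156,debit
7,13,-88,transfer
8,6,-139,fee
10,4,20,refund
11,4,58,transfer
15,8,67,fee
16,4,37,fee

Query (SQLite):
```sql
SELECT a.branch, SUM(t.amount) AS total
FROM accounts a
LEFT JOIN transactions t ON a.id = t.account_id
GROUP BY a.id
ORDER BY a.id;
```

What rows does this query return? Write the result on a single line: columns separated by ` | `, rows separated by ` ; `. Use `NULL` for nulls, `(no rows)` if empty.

Fresno | 457 ; Macau | -139 ; Seoul | 67 ; Macau | -88 ; Macau | -156

LEFT JOIN keeps every accounts row; unmatched ones get NULL for transactions columns.
Group by accounts.id and compute SUM(t.amount). SUM over an all-NULL group is NULL.
  4: ids {4, 10, 11, 16} → SUM(t.amount)=457
  6: ids {8} → SUM(t.amount)=-139
  8: ids {15} → SUM(t.amount)=67
  13: ids {7} → SUM(t.amount)=-88
  14: ids {6} → SUM(t.amount)=-156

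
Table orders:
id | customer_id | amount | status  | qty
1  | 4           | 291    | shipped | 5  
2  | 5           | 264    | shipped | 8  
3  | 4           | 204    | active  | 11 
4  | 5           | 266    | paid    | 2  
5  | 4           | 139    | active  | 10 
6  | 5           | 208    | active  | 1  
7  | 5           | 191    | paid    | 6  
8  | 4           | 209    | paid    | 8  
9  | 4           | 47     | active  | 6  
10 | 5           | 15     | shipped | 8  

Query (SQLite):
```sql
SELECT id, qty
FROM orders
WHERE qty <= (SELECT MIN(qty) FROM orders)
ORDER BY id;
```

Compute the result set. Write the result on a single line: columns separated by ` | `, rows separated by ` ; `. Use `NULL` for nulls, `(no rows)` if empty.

6 | 1

Scalar subquery: MIN(qty) over all orders rows = 1.
Keep rows where qty <= that value.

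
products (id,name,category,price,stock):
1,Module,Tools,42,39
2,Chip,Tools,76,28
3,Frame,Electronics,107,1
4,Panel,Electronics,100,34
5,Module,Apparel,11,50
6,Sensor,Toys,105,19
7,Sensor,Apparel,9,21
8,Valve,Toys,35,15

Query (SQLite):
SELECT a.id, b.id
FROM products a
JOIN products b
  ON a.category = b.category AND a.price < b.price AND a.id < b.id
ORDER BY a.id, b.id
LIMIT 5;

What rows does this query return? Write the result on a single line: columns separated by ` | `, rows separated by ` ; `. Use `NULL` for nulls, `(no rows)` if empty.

Pairs (a,b) with same category, a.price < b.price, a.id < b.id.
category groups: Apparel:{5,7} Electronics:{3,4} Tools:{1,2} Toys:{6,8}
Ordered by (a.id, b.id); first 5.

1 | 2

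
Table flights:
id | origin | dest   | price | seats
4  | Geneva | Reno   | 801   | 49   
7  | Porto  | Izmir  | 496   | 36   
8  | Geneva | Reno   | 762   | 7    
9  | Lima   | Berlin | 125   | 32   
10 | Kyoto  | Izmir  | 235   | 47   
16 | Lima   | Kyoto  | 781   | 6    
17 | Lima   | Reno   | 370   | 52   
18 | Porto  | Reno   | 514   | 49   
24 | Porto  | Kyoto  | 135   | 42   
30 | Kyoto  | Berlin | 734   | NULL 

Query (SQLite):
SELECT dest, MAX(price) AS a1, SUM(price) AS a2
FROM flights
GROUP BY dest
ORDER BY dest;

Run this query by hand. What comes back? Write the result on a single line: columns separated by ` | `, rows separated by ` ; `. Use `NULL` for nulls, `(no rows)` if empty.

Berlin | 734 | 859 ; Izmir | 496 | 731 ; Kyoto | 781 | 916 ; Reno | 801 | 2447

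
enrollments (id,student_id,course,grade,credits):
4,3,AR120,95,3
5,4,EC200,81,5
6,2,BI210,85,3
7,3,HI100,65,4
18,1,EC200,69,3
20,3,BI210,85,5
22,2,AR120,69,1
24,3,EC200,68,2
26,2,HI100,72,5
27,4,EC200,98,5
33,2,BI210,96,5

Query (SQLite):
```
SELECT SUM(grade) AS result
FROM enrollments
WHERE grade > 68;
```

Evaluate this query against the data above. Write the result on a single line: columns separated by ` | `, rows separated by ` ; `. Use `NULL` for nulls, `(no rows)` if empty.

750

Rows where grade > 68 → grade values: [95, 81, 85, 69, 85, 69, 72, 98, 96].
SUM of non-NULL values = 750.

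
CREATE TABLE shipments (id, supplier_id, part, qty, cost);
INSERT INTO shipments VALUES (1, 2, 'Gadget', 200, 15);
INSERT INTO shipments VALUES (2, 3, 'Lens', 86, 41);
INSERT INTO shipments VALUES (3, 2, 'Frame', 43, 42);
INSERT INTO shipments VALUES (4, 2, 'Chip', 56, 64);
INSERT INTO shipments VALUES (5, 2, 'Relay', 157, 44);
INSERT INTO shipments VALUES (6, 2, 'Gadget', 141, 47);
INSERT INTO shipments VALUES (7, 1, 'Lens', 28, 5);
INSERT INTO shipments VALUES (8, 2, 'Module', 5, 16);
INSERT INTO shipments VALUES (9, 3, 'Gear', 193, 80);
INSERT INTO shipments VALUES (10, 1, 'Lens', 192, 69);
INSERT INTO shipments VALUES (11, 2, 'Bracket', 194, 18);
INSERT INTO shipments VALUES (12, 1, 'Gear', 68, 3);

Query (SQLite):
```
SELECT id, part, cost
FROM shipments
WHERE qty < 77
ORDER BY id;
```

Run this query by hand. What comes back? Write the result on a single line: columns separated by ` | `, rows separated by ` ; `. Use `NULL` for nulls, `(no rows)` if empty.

3 | Frame | 42 ; 4 | Chip | 64 ; 7 | Lens | 5 ; 8 | Module | 16 ; 12 | Gear | 3

qty < 77: ids {3, 4, 7, 8, 12}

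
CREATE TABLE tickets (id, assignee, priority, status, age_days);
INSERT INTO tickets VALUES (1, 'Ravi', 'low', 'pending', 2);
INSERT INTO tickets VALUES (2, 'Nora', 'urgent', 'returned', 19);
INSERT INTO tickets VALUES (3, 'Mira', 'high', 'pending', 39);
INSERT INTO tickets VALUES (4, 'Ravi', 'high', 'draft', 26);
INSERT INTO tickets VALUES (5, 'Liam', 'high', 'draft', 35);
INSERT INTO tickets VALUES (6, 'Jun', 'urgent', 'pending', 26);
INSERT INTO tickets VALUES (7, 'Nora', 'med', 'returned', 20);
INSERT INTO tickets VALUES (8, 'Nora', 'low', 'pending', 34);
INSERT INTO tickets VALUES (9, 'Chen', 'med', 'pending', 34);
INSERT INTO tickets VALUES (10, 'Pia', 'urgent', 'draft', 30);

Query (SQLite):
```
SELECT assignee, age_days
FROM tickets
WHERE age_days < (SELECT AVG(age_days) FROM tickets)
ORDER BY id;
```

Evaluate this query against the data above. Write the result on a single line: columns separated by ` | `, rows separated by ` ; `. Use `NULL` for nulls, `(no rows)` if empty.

Scalar subquery: AVG(age_days) over all tickets rows = 26.5.
Keep rows where age_days < that value.

Ravi | 2 ; Nora | 19 ; Ravi | 26 ; Jun | 26 ; Nora | 20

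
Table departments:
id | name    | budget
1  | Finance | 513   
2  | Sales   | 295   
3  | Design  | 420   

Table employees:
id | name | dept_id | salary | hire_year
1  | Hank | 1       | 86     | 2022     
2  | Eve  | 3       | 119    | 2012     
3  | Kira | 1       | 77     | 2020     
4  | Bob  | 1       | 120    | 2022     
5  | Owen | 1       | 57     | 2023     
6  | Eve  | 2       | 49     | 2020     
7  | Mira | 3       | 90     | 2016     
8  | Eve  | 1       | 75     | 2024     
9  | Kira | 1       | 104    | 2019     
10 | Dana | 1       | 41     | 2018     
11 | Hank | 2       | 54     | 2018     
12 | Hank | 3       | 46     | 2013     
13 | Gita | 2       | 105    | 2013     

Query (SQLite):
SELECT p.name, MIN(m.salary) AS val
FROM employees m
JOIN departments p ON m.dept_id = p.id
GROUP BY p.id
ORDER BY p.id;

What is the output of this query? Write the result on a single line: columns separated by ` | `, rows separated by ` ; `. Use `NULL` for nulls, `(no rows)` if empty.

Join each employees row to its departments via dept_id.
Group joined rows by departments.id; compute MIN(m.salary) per group.
  1: ids {1, 3, 4, 5, 8, 9, 10} → MIN(m.salary)=41
  2: ids {6, 11, 13} → MIN(m.salary)=49
  3: ids {2, 7, 12} → MIN(m.salary)=46

Finance | 41 ; Sales | 49 ; Design | 46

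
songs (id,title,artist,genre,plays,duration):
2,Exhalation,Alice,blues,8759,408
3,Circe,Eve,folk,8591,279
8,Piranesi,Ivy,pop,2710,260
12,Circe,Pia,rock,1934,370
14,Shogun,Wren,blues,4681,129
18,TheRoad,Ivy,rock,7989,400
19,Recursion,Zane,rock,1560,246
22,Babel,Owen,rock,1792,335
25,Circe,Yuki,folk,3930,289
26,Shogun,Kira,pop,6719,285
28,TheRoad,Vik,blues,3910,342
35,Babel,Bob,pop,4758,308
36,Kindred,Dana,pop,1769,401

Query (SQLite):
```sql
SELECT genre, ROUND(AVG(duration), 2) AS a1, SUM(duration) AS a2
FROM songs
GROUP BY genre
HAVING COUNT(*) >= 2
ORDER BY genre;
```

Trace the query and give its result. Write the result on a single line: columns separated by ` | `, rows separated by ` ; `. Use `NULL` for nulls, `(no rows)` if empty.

blues | 293 | 879 ; folk | 284 | 568 ; pop | 313.5 | 1254 ; rock | 337.75 | 1351

Group songs by genre.
Per group compute: ROUND(AVG(duration), 2), SUM(duration).
HAVING: drop groups with fewer than 2 rows.
  blues: ids {2, 14, 28} → ROUND(AVG(duration), 2)=293, SUM(duration)=879
  folk: ids {3, 25} → ROUND(AVG(duration), 2)=284, SUM(duration)=568
  pop: ids {8, 26, 35, 36} → ROUND(AVG(duration), 2)=313.5, SUM(duration)=1254
  rock: ids {12, 18, 19, 22} → ROUND(AVG(duration), 2)=337.75, SUM(duration)=1351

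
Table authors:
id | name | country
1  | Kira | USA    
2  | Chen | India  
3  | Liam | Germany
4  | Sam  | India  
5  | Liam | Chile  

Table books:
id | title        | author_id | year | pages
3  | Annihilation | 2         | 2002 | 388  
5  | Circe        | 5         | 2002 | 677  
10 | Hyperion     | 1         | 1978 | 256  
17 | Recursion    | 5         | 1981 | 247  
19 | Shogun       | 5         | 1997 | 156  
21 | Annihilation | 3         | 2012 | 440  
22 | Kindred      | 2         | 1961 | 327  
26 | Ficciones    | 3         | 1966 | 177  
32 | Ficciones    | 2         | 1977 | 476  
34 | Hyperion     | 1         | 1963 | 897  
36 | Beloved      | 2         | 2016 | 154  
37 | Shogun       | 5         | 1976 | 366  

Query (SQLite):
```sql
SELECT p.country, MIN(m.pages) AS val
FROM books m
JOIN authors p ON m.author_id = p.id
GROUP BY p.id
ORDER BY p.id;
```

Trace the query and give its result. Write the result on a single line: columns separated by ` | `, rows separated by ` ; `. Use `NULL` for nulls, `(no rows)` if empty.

Join each books row to its authors via author_id.
Group joined rows by authors.id; compute MIN(m.pages) per group.
  1: ids {10, 34} → MIN(m.pages)=256
  2: ids {3, 22, 32, 36} → MIN(m.pages)=154
  3: ids {21, 26} → MIN(m.pages)=177
  5: ids {5, 17, 19, 37} → MIN(m.pages)=156

USA | 256 ; India | 154 ; Germany | 177 ; Chile | 156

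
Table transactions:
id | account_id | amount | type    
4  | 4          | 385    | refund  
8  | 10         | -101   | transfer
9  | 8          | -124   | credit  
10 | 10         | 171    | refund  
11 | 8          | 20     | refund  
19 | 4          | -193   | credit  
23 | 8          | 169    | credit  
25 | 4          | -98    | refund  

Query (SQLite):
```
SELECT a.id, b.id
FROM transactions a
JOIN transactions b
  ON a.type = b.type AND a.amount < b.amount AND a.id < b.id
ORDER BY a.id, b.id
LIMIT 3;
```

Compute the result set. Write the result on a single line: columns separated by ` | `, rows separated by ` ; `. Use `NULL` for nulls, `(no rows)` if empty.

Pairs (a,b) with same type, a.amount < b.amount, a.id < b.id.
type groups: credit:{9,19,23} refund:{4,10,11,25} transfer:{8}
Ordered by (a.id, b.id); first 3.

9 | 23 ; 19 | 23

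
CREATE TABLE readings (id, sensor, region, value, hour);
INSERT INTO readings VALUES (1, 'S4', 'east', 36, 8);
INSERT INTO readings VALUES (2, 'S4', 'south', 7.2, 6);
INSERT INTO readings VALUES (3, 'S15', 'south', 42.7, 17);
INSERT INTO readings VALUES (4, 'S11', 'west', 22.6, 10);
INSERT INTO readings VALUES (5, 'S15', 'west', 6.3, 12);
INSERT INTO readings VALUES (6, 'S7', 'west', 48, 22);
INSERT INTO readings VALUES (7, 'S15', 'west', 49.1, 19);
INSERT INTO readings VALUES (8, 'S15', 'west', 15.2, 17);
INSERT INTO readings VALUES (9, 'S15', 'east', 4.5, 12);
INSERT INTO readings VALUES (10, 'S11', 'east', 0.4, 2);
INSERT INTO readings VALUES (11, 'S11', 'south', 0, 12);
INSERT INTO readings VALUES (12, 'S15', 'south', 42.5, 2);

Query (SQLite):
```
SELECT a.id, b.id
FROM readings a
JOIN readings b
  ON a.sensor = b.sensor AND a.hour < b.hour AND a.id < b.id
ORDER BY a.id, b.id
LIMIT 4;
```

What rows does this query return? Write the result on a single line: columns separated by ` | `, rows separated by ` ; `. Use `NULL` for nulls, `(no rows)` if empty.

Pairs (a,b) with same sensor, a.hour < b.hour, a.id < b.id.
sensor groups: S11:{4,10,11} S15:{3,5,7,8,9,12} S4:{1,2} S7:{6}
Ordered by (a.id, b.id); first 4.

3 | 7 ; 4 | 11 ; 5 | 7 ; 5 | 8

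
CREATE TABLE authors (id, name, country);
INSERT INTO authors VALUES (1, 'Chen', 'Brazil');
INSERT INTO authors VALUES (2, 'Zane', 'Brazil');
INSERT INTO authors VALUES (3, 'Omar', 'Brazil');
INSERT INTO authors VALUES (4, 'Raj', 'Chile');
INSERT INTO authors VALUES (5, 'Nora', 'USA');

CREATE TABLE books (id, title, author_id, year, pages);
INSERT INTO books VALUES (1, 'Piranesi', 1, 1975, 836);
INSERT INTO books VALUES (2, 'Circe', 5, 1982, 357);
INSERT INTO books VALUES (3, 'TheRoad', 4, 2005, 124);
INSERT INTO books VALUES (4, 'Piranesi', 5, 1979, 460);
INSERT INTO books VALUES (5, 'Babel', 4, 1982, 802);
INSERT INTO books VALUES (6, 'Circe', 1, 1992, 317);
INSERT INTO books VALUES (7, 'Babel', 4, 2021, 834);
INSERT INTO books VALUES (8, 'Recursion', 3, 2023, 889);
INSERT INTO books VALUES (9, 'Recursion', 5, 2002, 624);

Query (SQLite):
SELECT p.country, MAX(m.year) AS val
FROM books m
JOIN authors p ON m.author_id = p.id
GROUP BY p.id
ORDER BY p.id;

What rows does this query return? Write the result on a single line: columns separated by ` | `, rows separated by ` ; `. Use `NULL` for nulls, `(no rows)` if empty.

Join each books row to its authors via author_id.
Group joined rows by authors.id; compute MAX(m.year) per group.
  1: ids {1, 6} → MAX(m.year)=1992
  3: ids {8} → MAX(m.year)=2023
  4: ids {3, 5, 7} → MAX(m.year)=2021
  5: ids {2, 4, 9} → MAX(m.year)=2002

Brazil | 1992 ; Brazil | 2023 ; Chile | 2021 ; USA | 2002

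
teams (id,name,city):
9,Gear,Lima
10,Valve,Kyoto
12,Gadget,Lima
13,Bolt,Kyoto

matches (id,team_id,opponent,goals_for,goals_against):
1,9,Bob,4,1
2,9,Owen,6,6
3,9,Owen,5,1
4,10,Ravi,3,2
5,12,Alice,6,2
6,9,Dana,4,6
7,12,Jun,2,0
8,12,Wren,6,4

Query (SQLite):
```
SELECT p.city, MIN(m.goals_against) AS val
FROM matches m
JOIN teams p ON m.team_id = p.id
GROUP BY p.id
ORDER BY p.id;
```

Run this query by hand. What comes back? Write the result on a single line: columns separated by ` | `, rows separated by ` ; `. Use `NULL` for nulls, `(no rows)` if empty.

Lima | 1 ; Kyoto | 2 ; Lima | 0

Join each matches row to its teams via team_id.
Group joined rows by teams.id; compute MIN(m.goals_against) per group.
  9: ids {1, 2, 3, 6} → MIN(m.goals_against)=1
  10: ids {4} → MIN(m.goals_against)=2
  12: ids {5, 7, 8} → MIN(m.goals_against)=0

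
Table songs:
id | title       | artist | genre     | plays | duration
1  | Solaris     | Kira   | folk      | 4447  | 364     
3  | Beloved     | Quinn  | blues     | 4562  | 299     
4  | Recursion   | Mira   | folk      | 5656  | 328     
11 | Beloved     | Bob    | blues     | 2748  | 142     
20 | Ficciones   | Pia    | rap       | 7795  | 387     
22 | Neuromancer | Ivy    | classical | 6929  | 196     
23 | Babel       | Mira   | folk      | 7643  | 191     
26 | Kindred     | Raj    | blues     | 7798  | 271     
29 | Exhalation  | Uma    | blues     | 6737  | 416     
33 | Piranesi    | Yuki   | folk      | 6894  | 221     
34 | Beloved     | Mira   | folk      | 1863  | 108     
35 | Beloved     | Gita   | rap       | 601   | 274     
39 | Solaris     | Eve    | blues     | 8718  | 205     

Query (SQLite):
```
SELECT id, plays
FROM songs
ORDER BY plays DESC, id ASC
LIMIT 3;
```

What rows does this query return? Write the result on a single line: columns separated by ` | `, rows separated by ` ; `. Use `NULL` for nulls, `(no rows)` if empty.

39 | 8718 ; 26 | 7798 ; 20 | 7795

Sort by plays desc, tiebreak id asc: (8718, id=39), (7798, id=26), (7795, id=20), (7643, id=23), (6929, id=22), (6894, id=33) …. Take first 3.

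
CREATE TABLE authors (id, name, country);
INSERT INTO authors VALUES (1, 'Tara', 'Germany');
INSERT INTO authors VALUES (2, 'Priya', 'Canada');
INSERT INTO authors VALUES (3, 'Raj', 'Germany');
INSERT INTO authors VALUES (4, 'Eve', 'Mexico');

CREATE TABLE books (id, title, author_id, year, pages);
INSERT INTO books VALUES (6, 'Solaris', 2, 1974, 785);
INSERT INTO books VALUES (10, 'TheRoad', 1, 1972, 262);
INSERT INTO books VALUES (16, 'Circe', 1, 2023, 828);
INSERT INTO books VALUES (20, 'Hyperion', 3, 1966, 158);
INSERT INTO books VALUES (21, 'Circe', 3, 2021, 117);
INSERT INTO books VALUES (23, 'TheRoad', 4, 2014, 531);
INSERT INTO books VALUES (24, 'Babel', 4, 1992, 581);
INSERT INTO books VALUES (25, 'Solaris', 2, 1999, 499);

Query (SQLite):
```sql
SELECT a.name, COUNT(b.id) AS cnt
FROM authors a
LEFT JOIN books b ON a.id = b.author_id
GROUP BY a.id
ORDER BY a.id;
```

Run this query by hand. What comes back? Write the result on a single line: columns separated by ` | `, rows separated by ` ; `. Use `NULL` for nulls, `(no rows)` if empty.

Tara | 2 ; Priya | 2 ; Raj | 2 ; Eve | 2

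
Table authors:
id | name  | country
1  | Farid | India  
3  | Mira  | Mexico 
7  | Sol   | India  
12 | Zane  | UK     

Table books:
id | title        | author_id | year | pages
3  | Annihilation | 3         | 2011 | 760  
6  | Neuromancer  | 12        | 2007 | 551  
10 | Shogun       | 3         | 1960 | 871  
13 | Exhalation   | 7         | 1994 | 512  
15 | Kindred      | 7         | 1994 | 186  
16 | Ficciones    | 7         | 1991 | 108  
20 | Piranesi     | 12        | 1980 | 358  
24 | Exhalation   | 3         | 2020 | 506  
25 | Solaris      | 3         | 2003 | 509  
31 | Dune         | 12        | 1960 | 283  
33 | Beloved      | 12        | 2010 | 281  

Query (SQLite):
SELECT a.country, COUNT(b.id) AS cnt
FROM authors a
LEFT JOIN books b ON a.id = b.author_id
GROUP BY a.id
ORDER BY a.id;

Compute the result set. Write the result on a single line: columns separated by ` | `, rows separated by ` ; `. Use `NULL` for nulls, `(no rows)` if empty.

India | 0 ; Mexico | 4 ; India | 3 ; UK | 4

LEFT JOIN keeps every authors row; unmatched ones get NULL for books columns.
Group by authors.id and compute COUNT(b.id). COUNT(col) of an all-NULL group is 0.
  1: ids {—} → COUNT(b.id)=0
  3: ids {3, 10, 24, 25} → COUNT(b.id)=4
  7: ids {13, 15, 16} → COUNT(b.id)=3
  12: ids {6, 20, 31, 33} → COUNT(b.id)=4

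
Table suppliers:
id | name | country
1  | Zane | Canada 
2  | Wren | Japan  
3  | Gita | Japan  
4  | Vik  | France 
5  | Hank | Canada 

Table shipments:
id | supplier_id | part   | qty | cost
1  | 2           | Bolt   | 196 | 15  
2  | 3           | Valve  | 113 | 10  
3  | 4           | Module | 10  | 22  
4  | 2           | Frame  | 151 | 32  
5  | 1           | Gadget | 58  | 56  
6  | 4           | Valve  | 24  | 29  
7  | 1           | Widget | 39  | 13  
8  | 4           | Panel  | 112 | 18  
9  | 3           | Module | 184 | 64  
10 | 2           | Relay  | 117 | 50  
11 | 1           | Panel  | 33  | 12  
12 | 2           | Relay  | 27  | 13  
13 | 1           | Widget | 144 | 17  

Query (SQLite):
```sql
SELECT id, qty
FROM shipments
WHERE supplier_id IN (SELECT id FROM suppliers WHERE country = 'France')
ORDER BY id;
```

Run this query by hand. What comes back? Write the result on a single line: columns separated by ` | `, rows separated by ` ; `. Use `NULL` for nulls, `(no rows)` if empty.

Inner query: suppliers.id where country = 'France'.
Outer: keep shipments rows whose supplier_id is in that set.
Inner query → {4}

3 | 10 ; 6 | 24 ; 8 | 112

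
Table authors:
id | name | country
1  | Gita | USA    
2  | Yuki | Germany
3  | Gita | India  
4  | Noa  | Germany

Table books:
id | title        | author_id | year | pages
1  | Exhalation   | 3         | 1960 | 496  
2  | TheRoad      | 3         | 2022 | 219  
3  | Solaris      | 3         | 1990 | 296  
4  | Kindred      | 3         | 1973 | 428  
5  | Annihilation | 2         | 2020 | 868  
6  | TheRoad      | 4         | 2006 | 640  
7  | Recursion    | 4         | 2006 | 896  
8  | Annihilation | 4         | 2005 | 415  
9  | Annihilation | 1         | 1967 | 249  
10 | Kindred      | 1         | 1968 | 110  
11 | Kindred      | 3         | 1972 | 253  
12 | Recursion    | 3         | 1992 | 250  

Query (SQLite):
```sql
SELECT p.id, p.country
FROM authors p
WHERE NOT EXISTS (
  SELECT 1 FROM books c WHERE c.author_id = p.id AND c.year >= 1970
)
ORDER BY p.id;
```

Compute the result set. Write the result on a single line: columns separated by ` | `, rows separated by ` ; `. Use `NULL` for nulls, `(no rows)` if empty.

1 | USA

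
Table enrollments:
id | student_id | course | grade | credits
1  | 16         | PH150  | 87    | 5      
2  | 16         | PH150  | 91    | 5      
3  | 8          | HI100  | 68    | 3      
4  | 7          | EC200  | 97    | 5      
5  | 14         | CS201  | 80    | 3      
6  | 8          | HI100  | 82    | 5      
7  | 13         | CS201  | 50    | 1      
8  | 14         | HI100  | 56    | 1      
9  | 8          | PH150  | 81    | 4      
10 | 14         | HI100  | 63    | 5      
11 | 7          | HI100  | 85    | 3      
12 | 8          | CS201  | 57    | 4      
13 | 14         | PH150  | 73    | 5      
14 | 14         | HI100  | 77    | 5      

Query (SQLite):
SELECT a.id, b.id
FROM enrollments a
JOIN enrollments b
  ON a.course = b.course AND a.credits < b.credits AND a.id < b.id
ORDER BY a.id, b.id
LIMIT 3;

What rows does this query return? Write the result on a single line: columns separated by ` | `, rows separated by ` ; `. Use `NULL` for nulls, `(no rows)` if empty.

3 | 6 ; 3 | 10 ; 3 | 14

Pairs (a,b) with same course, a.credits < b.credits, a.id < b.id.
course groups: CS201:{5,7,12} EC200:{4} HI100:{3,6,8,10,11,14} PH150:{1,2,9,13}
Ordered by (a.id, b.id); first 3.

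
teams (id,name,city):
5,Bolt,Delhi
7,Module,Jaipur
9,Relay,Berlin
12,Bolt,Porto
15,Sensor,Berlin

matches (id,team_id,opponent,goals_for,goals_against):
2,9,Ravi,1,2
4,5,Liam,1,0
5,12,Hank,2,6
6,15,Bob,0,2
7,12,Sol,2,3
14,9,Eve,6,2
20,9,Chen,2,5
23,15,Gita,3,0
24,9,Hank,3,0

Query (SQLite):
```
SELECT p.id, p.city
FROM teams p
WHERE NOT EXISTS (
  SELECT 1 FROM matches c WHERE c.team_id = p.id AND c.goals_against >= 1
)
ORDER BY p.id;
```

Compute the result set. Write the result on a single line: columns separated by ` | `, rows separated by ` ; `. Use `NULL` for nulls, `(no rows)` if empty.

5 | Delhi ; 7 | Jaipur

For each teams row, check whether any matches with matching team_id has goals_against >= 1.
Keep rows where that is false.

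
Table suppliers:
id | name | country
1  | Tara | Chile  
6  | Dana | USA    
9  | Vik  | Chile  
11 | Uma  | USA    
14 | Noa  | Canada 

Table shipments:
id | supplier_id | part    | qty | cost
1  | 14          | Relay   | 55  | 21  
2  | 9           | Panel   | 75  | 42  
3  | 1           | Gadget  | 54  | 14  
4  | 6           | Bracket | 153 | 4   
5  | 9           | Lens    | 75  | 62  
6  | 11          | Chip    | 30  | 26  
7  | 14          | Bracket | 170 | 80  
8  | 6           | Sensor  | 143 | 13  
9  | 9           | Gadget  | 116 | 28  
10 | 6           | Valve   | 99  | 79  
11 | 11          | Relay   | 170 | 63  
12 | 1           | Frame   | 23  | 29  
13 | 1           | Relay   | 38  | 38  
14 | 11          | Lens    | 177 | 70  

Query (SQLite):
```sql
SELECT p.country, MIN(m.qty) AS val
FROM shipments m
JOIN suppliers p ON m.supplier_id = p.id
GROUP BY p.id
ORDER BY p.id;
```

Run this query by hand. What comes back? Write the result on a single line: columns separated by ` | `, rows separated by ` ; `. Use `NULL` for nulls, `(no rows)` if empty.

Chile | 23 ; USA | 99 ; Chile | 75 ; USA | 30 ; Canada | 55

Join each shipments row to its suppliers via supplier_id.
Group joined rows by suppliers.id; compute MIN(m.qty) per group.
  1: ids {3, 12, 13} → MIN(m.qty)=23
  6: ids {4, 8, 10} → MIN(m.qty)=99
  9: ids {2, 5, 9} → MIN(m.qty)=75
  11: ids {6, 11, 14} → MIN(m.qty)=30
  14: ids {1, 7} → MIN(m.qty)=55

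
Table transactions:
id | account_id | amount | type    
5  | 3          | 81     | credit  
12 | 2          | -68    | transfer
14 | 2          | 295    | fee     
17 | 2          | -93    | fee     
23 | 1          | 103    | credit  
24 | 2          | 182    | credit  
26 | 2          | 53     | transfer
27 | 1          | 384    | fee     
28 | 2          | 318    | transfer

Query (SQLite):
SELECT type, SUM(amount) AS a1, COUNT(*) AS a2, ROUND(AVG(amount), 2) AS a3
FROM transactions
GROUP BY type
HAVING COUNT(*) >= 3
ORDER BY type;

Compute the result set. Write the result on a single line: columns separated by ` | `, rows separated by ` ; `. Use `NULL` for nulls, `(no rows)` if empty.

credit | 366 | 3 | 122 ; fee | 586 | 3 | 195.33 ; transfer | 303 | 3 | 101

Group transactions by type.
Per group compute: SUM(amount), COUNT(*), ROUND(AVG(amount), 2).
HAVING: drop groups with fewer than 3 rows.
  credit: ids {5, 23, 24} → SUM(amount)=366, COUNT(*)=3, ROUND(AVG(amount), 2)=122
  fee: ids {14, 17, 27} → SUM(amount)=586, COUNT(*)=3, ROUND(AVG(amount), 2)=195.33
  transfer: ids {12, 26, 28} → SUM(amount)=303, COUNT(*)=3, ROUND(AVG(amount), 2)=101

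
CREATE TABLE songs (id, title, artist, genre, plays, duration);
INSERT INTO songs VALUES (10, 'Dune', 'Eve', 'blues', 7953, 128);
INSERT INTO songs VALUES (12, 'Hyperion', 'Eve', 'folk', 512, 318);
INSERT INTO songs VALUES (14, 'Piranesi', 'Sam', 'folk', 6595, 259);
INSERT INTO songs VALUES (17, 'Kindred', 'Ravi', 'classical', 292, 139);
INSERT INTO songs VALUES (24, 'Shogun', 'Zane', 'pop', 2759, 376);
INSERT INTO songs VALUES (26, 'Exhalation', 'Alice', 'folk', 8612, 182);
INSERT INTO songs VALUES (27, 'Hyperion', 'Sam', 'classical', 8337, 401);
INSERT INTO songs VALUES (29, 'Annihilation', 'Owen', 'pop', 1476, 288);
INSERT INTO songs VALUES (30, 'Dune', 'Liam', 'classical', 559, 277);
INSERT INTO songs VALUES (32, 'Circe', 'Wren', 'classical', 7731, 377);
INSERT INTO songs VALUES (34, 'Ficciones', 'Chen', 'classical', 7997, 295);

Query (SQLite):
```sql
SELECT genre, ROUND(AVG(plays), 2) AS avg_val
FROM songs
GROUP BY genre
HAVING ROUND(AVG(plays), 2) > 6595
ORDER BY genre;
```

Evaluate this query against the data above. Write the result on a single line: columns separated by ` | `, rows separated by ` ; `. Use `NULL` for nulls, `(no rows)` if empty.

blues | 7953

Partition songs by genre; compute ROUND(AVG(plays), 2) within each group.
HAVING: keep groups where ROUND(AVG(plays), 2) > 6595.
  blues: ids {10} → ROUND(AVG(plays), 2)=7953
  classical: ids {17, 27, 30, 32, 34} → ROUND(AVG(plays), 2)=4983.2
  folk: ids {12, 14, 26} → ROUND(AVG(plays), 2)=5239.67
  pop: ids {24, 29} → ROUND(AVG(plays), 2)=2117.5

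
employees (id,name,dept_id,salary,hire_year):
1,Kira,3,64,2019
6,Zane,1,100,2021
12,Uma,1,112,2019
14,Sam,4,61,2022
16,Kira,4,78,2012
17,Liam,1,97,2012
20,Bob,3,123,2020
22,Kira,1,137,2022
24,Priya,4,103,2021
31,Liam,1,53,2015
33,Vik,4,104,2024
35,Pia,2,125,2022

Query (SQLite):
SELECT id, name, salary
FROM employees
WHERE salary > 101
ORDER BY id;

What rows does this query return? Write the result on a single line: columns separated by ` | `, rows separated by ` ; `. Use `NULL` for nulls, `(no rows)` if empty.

12 | Uma | 112 ; 20 | Bob | 123 ; 22 | Kira | 137 ; 24 | Priya | 103 ; 33 | Vik | 104 ; 35 | Pia | 125

salary > 101: ids {12, 20, 22, 24, 33, 35}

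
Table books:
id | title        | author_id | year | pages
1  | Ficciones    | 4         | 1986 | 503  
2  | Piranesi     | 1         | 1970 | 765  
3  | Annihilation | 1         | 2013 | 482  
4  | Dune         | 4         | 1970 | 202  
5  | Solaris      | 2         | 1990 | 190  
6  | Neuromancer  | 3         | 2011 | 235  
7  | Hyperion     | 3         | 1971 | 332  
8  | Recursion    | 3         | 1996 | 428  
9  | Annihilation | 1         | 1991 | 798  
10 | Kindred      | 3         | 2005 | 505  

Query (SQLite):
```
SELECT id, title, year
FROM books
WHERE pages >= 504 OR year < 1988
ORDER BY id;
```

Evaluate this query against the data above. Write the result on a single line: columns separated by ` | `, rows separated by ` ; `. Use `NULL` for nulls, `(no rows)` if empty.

1 | Ficciones | 1986 ; 2 | Piranesi | 1970 ; 4 | Dune | 1970 ; 7 | Hyperion | 1971 ; 9 | Annihilation | 1991 ; 10 | Kindred | 2005

pages >= 504: ids {2, 9, 10}
year < 1988: ids {1, 2, 4, 7}
Combine with OR.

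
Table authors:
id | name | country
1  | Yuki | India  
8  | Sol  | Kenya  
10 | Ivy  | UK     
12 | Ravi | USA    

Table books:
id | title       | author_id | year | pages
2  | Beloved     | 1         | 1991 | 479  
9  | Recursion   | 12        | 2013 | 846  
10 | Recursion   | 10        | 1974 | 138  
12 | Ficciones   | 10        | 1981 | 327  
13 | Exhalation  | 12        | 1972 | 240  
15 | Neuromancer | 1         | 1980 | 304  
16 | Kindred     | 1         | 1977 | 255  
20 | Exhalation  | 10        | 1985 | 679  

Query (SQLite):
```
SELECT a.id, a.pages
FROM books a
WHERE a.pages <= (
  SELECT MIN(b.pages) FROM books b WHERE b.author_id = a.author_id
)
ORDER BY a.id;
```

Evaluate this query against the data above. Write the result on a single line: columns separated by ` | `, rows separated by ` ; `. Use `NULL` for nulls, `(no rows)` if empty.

10 | 138 ; 13 | 240 ; 16 | 255

For each books row a, compute MIN(pages) over rows sharing a.author_id.
Keep row a if a.pages <= that per-group MIN.
  author_id=1: MIN(pages) = 255
  author_id=10: MIN(pages) = 138
  author_id=12: MIN(pages) = 240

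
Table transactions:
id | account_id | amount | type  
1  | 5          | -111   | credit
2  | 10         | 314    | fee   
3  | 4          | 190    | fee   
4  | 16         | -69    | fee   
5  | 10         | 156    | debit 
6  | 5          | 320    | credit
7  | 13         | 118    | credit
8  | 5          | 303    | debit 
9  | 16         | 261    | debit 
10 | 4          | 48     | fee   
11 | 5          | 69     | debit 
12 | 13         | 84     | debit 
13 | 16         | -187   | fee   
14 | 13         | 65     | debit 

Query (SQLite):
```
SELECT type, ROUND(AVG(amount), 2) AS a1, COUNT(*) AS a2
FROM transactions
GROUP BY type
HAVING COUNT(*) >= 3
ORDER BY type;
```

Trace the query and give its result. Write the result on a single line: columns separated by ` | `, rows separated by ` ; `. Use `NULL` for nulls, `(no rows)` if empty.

credit | 109 | 3 ; debit | 156.33 | 6 ; fee | 59.2 | 5

Group transactions by type.
Per group compute: ROUND(AVG(amount), 2), COUNT(*).
HAVING: drop groups with fewer than 3 rows.
  credit: ids {1, 6, 7} → ROUND(AVG(amount), 2)=109, COUNT(*)=3
  debit: ids {5, 8, 9, 11, 12, 14} → ROUND(AVG(amount), 2)=156.33, COUNT(*)=6
  fee: ids {2, 3, 4, 10, 13} → ROUND(AVG(amount), 2)=59.2, COUNT(*)=5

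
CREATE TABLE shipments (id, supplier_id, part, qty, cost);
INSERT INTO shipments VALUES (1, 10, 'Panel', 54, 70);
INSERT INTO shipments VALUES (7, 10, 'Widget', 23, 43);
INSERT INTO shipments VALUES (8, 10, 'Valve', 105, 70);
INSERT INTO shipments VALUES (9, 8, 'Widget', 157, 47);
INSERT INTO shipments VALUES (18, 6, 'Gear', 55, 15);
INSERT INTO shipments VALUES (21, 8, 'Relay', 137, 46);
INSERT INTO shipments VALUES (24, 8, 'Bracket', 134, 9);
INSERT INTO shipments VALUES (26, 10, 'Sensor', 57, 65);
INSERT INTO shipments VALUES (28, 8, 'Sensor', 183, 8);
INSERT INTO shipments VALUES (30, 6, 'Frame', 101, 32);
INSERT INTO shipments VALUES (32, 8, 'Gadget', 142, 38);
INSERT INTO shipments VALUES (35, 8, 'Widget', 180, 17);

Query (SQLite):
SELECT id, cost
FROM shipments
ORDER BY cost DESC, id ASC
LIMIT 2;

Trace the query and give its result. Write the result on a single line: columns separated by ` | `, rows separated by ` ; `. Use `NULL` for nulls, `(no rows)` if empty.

1 | 70 ; 8 | 70

Sort by cost desc, tiebreak id asc: (70, id=1), (70, id=8), (65, id=26), (47, id=9), (46, id=21) …. Take first 2.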